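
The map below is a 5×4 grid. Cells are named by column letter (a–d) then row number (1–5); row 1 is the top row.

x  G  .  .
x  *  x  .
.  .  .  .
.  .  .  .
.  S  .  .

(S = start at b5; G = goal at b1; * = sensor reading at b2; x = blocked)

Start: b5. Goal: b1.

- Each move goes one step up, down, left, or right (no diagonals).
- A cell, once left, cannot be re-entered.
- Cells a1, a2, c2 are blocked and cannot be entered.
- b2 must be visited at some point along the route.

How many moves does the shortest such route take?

4

Any route passes through b2 somewhere between b5 and b1. Summing Manhattan distances along the two legs (b5 → b2 → b1) gives a lower bound of 3 + 1 = 4 moves.
A route of 4 moves achieves this: b5 → b4 → b3 → b2 → b1.
Since 4 matches the lower bound, it is optimal.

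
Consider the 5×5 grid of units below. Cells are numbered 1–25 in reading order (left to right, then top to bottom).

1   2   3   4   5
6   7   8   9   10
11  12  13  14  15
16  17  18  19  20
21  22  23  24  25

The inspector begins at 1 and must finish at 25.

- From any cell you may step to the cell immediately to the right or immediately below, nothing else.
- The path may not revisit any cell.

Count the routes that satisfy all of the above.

70

A right/down-only route from 1 to 25 makes exactly 4 down-moves and 4 right-moves in some order.
With no other constraints that would be C(8,4) = 70 routes.
That gives 70 routes.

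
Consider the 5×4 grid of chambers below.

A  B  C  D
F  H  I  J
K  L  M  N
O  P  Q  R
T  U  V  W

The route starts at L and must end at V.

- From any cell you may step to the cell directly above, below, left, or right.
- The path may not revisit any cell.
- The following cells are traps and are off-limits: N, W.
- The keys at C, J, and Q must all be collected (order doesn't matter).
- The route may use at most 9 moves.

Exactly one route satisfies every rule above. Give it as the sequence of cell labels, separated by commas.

L, H, B, C, D, J, I, M, Q, V

Any route must reach C, J, and Q and still end at V within 9 moves, so the order of the required stops is forced.
Route from L: up 2 to B, right 2 to D, down 1 to J, left 1 to I, down 3 to V — 9 moves in all.
Check: all required cells visited; 9 ≤ 9 moves.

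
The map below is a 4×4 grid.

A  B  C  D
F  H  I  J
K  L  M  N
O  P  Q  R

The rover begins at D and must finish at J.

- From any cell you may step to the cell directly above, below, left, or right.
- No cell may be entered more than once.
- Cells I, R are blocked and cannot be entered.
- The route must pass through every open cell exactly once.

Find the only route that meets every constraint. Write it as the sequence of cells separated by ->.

Need to visit all 14 open cells exactly once, starting at D and ending at J.
Route from D: 3× left (reaching A), down to F, right to H, down to L, left to K, down to O, 2× right (reaching Q), up to M, right to N, up to J — 13 moves in all.
Check: all 14 open cells covered.

D -> C -> B -> A -> F -> H -> L -> K -> O -> P -> Q -> M -> N -> J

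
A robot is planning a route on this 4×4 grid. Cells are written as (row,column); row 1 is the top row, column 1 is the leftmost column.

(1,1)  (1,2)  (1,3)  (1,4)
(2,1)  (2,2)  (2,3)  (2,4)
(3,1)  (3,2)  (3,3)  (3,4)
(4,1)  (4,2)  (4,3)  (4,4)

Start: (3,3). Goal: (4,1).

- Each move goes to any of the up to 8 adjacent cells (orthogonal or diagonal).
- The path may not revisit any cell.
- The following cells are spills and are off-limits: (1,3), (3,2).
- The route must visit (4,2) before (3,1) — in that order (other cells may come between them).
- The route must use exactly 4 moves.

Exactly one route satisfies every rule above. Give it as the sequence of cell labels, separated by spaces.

The waypoints must appear in the order (4,2), (3,1), with no cell reused.
Route from (3,3): down 1 to (4,3), left 1 to (4,2), up-left 1 to (3,1), down 1 to (4,1) — 4 moves in all.
Check: order respected ((4,2) at step 2, (3,1) at step 3); 4 moves as required.

(3,3) (4,3) (4,2) (3,1) (4,1)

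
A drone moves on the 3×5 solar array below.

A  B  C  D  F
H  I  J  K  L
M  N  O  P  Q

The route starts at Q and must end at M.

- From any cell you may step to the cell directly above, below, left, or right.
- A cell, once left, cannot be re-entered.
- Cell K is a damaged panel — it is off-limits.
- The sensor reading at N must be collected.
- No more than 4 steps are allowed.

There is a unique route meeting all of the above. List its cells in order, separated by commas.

Q, P, O, N, M

The budget equals the shortest possible length, so every move has to be on a shortest route through the required cells.
Route from Q: 4× left (reaching M) — 4 moves in all.
Check: all required cells visited; 4 ≤ 4 moves.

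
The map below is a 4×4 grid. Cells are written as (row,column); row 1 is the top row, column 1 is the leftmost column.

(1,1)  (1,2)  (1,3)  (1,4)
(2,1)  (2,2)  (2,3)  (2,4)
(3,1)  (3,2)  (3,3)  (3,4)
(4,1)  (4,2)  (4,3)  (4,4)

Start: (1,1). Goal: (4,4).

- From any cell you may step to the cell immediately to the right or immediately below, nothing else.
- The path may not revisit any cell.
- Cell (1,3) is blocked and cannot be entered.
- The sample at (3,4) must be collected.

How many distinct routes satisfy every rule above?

7

A right/down-only route from (1,1) to (4,4) makes exactly 3 down-moves and 3 right-moves in some order.
With no other constraints that would be C(6,3) = 20 routes.
Split at (3,4) and multiply the segment counts (each segment already excludes blocked cells): (1,1)→(3,4): 7; (3,4)→(4,4): 1; product = 7.
That gives 7 routes.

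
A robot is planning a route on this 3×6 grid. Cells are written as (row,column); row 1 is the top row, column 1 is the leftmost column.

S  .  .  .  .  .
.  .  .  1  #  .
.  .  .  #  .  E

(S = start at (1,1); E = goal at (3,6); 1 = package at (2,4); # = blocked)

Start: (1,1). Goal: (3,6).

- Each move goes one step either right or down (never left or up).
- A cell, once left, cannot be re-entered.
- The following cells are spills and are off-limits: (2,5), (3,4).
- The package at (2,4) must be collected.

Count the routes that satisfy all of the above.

0

A right/down-only route from (1,1) to (3,6) makes exactly 2 down-moves and 5 right-moves in some order.
With no other constraints that would be C(7,2) = 21 routes.
Split at (2,4) and multiply the segment counts (each segment already excludes blocked cells): (1,1)→(2,4): 4; (2,4)→(3,6): 0; product = 0.
No route satisfies every constraint, so the count is 0.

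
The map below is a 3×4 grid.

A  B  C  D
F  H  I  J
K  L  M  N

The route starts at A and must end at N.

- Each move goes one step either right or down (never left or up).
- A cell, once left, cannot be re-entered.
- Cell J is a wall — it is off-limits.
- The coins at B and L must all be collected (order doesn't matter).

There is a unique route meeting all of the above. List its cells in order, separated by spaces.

A B H L M N

Moves only go right or down, so the column and row indices never decrease.
Route from A: right 1 to B, down 2 to L, right 2 to N — 5 moves in all.
Check: all required cells visited.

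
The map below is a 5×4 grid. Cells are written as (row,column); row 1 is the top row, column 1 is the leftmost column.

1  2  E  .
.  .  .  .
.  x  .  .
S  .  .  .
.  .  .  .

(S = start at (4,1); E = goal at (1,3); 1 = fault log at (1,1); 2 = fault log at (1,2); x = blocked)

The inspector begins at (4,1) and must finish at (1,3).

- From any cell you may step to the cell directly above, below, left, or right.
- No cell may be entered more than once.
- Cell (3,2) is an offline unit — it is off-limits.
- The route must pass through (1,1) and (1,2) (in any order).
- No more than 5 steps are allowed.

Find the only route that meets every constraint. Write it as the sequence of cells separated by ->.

Any route must reach (1,1) and (1,2) and still end at (1,3) within 5 moves, so the order of the required stops is forced.
Route from (4,1): up 3 to (1,1), right 2 to (1,3) — 5 moves in all.
Check: all required cells visited; 5 ≤ 5 moves.

(4,1) -> (3,1) -> (2,1) -> (1,1) -> (1,2) -> (1,3)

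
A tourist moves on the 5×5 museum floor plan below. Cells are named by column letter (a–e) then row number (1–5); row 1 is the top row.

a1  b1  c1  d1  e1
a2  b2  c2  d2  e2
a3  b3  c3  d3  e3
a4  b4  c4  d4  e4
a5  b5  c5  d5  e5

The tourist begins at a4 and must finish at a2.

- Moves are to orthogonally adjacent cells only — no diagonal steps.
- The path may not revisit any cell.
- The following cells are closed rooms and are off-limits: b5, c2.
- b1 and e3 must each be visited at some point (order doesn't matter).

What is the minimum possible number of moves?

Any route passes through b1 and e3 in some order between a4 and a2. Summing Manhattan distances along each leg and taking the cheapest ordering (a4 → e3 → b1 → a2) gives a lower bound of 5 + 5 + 2 = 12 moves.
A route of 12 moves achieves this: a4 → a3 → b3 → c3 → d3 → e3 → e2 → e1 → d1 → c1 → b1 → b2 → a2.
Since 12 matches the lower bound, it is optimal.

12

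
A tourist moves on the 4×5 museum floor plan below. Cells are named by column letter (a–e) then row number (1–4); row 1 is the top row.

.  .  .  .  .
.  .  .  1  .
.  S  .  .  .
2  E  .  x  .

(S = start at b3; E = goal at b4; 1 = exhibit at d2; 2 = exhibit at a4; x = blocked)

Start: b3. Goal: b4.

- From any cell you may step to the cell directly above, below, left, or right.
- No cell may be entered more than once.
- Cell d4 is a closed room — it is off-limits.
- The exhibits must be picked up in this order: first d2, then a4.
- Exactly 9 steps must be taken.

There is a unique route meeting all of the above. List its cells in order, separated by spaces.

The waypoints must appear in the order d2, a4, with no cell reused.
Route from b3: right 2 to d3, up 1 to d2, left 3 to a2, down 2 to a4, right 1 to b4 — 9 moves in all.
Check: order respected (1 at step 3, 2 at step 8); 9 moves as required.

b3 c3 d3 d2 c2 b2 a2 a3 a4 b4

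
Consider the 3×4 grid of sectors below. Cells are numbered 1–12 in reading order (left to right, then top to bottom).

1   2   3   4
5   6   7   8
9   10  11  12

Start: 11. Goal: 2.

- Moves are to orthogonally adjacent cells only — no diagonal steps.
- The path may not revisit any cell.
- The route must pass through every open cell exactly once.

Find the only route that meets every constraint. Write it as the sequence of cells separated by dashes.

Need to visit all 12 open cells exactly once, starting at 11 and ending at 2.
Route from 11: right to 12, 2× up (reaching 4), left to 3, down to 7, left to 6, down to 10, left to 9, 2× up (reaching 1), right to 2 — 11 moves in all.
Check: all 12 open cells covered.

11 - 12 - 8 - 4 - 3 - 7 - 6 - 10 - 9 - 5 - 1 - 2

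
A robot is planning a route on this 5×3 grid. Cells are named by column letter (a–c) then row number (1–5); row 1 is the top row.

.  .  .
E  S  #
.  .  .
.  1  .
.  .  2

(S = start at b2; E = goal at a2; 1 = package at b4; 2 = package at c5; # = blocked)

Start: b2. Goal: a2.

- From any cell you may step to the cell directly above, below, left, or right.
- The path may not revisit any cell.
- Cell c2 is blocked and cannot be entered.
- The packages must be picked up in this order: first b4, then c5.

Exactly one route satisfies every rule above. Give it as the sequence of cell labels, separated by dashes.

b2 - b3 - b4 - c4 - c5 - b5 - a5 - a4 - a3 - a2

The waypoints must appear in the order b4, c5, with no cell reused.
Route from b2: 2× down (reaching b4), right to c4, down to c5, 2× left (reaching a5), 3× up (reaching a2) — 9 moves in all.
Check: order respected (1 at step 2, 2 at step 4).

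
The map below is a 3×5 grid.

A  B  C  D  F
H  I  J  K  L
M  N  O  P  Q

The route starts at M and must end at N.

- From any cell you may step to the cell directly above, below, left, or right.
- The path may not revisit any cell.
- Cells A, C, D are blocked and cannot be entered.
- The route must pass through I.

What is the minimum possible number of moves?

Any route passes through I somewhere between M and N. Summing Manhattan distances along the two legs (M → I → N) gives a lower bound of 2 + 1 = 3 moves.
A route of 3 moves achieves this: M → H → I → N.
Since 3 matches the lower bound, it is optimal.

3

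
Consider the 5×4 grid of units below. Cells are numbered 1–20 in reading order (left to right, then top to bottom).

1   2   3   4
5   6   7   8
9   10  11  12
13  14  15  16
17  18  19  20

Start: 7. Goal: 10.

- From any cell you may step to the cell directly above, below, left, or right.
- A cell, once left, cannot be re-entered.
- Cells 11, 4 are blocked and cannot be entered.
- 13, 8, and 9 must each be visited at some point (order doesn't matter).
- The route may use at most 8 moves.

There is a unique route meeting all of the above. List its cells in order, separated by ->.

7 -> 8 -> 12 -> 16 -> 15 -> 14 -> 13 -> 9 -> 10

Any route must reach 13, 8, and 9 and still end at 10 within 8 moves, so the order of the required stops is forced.
Route from 7: right to 8, 2× down (reaching 16), 3× left (reaching 13), up to 9, right to 10 — 8 moves in all.
Check: all required cells visited; 8 ≤ 8 moves.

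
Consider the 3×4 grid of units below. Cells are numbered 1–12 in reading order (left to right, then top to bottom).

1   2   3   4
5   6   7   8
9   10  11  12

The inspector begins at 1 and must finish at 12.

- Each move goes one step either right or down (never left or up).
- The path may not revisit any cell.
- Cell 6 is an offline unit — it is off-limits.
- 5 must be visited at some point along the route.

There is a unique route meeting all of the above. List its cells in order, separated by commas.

Moves only go right or down, so the column and row indices never decrease.
Route from 1: down 2 to 9, right 3 to 12 — 5 moves in all.
Check: all required cells visited.

1, 5, 9, 10, 11, 12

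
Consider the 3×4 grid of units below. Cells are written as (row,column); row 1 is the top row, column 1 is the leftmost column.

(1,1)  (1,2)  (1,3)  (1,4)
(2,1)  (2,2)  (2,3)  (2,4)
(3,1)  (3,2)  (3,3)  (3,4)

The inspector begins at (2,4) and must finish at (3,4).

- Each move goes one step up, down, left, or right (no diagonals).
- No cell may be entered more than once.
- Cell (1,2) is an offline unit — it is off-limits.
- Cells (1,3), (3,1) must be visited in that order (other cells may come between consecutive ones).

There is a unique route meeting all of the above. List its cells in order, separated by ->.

The waypoints must appear in the order (1,3), (3,1), with no cell reused.
Route from (2,4): up 1 to (1,4), left 1 to (1,3), down 1 to (2,3), left 2 to (2,1), down 1 to (3,1), right 3 to (3,4) — 9 moves in all.
Check: order respected ((1,3) at step 2, (3,1) at step 6).

(2,4) -> (1,4) -> (1,3) -> (2,3) -> (2,2) -> (2,1) -> (3,1) -> (3,2) -> (3,3) -> (3,4)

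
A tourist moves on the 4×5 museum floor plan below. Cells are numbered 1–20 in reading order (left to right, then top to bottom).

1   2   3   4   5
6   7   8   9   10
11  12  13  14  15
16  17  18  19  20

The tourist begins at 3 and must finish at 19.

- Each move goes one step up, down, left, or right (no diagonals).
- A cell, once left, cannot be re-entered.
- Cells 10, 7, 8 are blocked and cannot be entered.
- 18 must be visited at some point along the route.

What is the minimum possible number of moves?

Any route passes through 18 somewhere between 3 and 19. Summing Manhattan distances along the two legs (3 → 18 → 19) gives a lower bound of 3 + 1 = 4 moves.
That bound ignores the blocked cells. Measuring each leg by the fewest moves that actually steer around them (3→18: 5; 18→19: 1) raises the lower bound to 6.
A route of 6 moves exists: 3 → 4 → 9 → 14 → 13 → 18 → 19.
Since 6 matches that lower bound, it is optimal.

6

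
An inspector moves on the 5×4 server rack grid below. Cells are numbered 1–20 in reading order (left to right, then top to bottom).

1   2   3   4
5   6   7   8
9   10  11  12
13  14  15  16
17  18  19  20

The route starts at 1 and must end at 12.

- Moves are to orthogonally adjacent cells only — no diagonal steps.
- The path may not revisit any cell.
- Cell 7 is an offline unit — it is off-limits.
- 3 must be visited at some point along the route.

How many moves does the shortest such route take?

5

Any route passes through 3 somewhere between 1 and 12. Summing Manhattan distances along the two legs (1 → 3 → 12) gives a lower bound of 2 + 3 = 5 moves.
A route of 5 moves achieves this: 1 → 2 → 3 → 4 → 8 → 12.
Since 5 matches the lower bound, it is optimal.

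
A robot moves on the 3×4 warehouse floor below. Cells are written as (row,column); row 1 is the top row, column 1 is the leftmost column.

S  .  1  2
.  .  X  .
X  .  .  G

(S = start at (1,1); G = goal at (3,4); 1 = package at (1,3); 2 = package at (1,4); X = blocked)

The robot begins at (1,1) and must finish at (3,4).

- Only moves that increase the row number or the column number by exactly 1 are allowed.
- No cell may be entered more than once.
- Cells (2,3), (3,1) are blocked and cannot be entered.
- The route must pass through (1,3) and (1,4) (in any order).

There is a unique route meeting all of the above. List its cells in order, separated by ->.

Moves only go right or down, so the column and row indices never decrease.
Route from (1,1): right 3 to (1,4), down 2 to (3,4) — 5 moves in all.
Check: all required cells visited.

(1,1) -> (1,2) -> (1,3) -> (1,4) -> (2,4) -> (3,4)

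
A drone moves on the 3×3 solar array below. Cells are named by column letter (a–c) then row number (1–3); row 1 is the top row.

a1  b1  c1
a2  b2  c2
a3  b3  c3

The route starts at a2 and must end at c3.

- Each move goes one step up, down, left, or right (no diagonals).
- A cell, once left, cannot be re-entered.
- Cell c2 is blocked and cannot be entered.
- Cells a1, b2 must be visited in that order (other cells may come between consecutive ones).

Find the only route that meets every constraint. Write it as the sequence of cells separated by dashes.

a2 - a1 - b1 - b2 - b3 - c3

The waypoints must appear in the order a1, b2, with no cell reused.
Route from a2: up to a1, right to b1, 2× down (reaching b3), right to c3 — 5 moves in all.
Check: order respected (a1 at step 1, b2 at step 3).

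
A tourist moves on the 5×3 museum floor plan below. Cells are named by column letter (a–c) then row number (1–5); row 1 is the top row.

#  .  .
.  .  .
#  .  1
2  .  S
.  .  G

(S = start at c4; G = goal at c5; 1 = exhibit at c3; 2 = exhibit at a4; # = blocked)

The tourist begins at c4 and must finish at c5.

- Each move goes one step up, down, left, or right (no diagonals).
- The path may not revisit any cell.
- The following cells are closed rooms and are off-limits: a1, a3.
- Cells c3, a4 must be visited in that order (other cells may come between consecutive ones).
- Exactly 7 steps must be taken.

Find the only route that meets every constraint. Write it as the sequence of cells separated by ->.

c4 -> c3 -> b3 -> b4 -> a4 -> a5 -> b5 -> c5

The waypoints must appear in the order c3, a4, with no cell reused.
Route from c4: up 1 to c3, left 1 to b3, down 1 to b4, left 1 to a4, down 1 to a5, right 2 to c5 — 7 moves in all.
Check: order respected (1 at step 1, 2 at step 4); 7 moves as required.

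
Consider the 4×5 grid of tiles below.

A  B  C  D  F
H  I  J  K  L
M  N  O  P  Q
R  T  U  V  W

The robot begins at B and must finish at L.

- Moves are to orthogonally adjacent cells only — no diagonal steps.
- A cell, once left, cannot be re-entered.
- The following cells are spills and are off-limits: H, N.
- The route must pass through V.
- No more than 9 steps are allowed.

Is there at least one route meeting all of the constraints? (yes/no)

One route that works: B → I → J → O → U → V → P → K → L.

yes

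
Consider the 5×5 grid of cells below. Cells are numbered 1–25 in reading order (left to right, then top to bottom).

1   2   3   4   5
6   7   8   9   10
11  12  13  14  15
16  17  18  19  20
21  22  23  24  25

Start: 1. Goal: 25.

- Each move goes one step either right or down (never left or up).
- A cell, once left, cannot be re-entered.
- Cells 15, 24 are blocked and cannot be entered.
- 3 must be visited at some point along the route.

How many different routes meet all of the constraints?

4

A right/down-only route from 1 to 25 makes exactly 4 down-moves and 4 right-moves in some order.
With no other constraints that would be C(8,4) = 70 routes.
Split at 3 and multiply the segment counts (each segment already excludes blocked cells): 1→3: 1; 3→25: 4; product = 4.
That gives 4 routes.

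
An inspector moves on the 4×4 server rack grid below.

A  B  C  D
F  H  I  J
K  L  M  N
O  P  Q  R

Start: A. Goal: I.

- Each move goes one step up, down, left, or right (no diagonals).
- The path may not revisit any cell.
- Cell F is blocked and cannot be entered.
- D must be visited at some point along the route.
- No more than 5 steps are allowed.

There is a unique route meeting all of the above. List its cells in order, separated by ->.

A -> B -> C -> D -> J -> I

The 5-move cap with required stops at D leaves no slack for detours.
Route from A: right 3 to D, down 1 to J, left 1 to I — 5 moves in all.
Check: all required cells visited; 5 ≤ 5 moves.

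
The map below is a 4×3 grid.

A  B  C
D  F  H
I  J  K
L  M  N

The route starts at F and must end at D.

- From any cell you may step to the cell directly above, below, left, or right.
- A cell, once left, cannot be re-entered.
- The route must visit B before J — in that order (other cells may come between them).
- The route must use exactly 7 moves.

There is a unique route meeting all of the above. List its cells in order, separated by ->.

The waypoints must appear in the order B, J, with no cell reused.
Route from F: up 1 to B, right 1 to C, down 2 to K, left 2 to I, up 1 to D — 7 moves in all.
Check: order respected (B at step 1, J at step 5); 7 moves as required.

F -> B -> C -> H -> K -> J -> I -> D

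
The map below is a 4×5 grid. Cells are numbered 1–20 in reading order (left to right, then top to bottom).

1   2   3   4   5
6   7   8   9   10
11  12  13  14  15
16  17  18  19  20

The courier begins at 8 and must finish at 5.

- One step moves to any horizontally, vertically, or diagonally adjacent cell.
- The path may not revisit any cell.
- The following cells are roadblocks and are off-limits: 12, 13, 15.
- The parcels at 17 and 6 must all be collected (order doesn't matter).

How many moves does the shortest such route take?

Any route passes through 17 and 6 in some order between 8 and 5. Summing Chebyshev distances along each leg and taking the cheapest ordering (8 → 6 → 17 → 5) gives a lower bound of 2 + 2 + 3 = 7 moves.
That bound ignores the blocked cells. Measuring each leg by the fewest moves that actually steer around them (8→6: 2; 6→17: 2; 17→5: 4) raises the lower bound to 8.
A route of 8 moves exists: 8 → 2 → 6 → 11 → 17 → 18 → 14 → 9 → 5.
Since 8 matches that lower bound, it is optimal.

8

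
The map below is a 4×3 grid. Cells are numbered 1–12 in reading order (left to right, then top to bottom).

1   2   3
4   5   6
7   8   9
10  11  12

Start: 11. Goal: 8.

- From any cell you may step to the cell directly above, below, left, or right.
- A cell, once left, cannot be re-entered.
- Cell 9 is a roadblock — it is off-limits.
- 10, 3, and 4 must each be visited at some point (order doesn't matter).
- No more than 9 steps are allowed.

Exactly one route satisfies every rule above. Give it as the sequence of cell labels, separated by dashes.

The budget equals the shortest possible length, so every move has to be on a shortest route through the required cells.
Route from 11: left 1 to 10, up 3 to 1, right 2 to 3, down 1 to 6, left 1 to 5, down 1 to 8 — 9 moves in all.
Check: all required cells visited; 9 ≤ 9 moves.

11 - 10 - 7 - 4 - 1 - 2 - 3 - 6 - 5 - 8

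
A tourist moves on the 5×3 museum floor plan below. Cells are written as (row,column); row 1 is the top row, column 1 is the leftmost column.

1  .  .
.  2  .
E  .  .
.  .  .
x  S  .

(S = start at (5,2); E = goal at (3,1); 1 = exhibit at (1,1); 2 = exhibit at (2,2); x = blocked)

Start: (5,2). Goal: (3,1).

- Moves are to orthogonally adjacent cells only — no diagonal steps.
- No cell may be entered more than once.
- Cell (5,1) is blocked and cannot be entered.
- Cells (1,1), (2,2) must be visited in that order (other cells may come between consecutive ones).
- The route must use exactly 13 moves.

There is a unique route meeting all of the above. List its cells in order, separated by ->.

(5,2) -> (5,3) -> (4,3) -> (3,3) -> (2,3) -> (1,3) -> (1,2) -> (1,1) -> (2,1) -> (2,2) -> (3,2) -> (4,2) -> (4,1) -> (3,1)

The waypoints must appear in the order (1,1), (2,2), with no cell reused.
Route from (5,2): right to (5,3), 4× up (reaching (1,3)), 2× left (reaching (1,1)), down to (2,1), right to (2,2), 2× down (reaching (4,2)), left to (4,1), up to (3,1) — 13 moves in all.
Check: order respected (1 at step 7, 2 at step 9); 13 moves as required.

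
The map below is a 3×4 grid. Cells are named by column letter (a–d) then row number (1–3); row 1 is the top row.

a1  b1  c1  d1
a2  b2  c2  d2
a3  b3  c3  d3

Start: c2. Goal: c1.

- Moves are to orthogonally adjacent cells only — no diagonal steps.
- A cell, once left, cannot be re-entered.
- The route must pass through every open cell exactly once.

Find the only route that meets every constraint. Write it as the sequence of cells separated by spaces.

Need to visit all 12 open cells exactly once, starting at c2 and ending at c1.
Cell a1 has only two open neighbours (a2 and b1), so the path must pass straight through it: one of those is the cell it's entered from and the other is where it exits.
Route from c2: left to b2, up to b1, left to a1, 2× down (reaching a3), 3× right (reaching d3), 2× up (reaching d1), left to c1 — 11 moves in all.
Check: all 12 open cells covered.

c2 b2 b1 a1 a2 a3 b3 c3 d3 d2 d1 c1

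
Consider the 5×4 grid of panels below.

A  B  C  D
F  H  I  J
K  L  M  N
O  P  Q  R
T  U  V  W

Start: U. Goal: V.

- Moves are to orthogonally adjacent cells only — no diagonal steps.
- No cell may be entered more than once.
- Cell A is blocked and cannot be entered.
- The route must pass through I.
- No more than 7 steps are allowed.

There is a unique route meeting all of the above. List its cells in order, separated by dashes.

U - P - L - H - I - M - Q - V

Any route must reach I and still end at V within 7 moves, so the order of the required stops is forced.
Route from U: 3× up (reaching H), right to I, 3× down (reaching V) — 7 moves in all.
Check: all required cells visited; 7 ≤ 7 moves.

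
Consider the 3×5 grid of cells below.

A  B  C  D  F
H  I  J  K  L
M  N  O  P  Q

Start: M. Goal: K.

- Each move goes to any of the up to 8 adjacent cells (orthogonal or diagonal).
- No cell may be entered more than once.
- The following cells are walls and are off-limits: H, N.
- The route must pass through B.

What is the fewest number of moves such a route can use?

4

Any route passes through B somewhere between M and K. Summing Chebyshev distances along the two legs (M → B → K) gives a lower bound of 2 + 2 = 4 moves.
A route of 4 moves achieves this: M → I → B → C → K.
Since 4 matches the lower bound, it is optimal.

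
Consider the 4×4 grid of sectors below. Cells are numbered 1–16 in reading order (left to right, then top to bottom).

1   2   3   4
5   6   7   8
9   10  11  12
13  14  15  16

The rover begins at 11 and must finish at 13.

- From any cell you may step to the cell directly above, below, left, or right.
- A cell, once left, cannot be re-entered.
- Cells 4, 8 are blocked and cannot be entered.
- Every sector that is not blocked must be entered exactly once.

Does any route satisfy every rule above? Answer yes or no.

One route that works: 11 → 12 → 16 → 15 → 14 → 10 → 6 → 7 → 3 → 2 → 1 → 5 → 9 → 13.

yes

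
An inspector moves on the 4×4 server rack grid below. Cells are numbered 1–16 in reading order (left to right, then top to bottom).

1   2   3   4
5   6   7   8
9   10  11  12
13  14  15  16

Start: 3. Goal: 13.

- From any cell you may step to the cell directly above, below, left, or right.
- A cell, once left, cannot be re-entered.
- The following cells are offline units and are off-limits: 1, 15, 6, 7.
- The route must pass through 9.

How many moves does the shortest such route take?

7

Any route passes through 9 somewhere between 3 and 13. Summing Manhattan distances along the two legs (3 → 9 → 13) gives a lower bound of 4 + 1 = 5 moves.
That bound ignores the blocked cells. Measuring each leg by the fewest moves that actually steer around them (3→9: 6; 9→13: 1) raises the lower bound to 7.
A route of 7 moves exists: 3 → 4 → 8 → 12 → 11 → 10 → 9 → 13.
Since 7 matches that lower bound, it is optimal.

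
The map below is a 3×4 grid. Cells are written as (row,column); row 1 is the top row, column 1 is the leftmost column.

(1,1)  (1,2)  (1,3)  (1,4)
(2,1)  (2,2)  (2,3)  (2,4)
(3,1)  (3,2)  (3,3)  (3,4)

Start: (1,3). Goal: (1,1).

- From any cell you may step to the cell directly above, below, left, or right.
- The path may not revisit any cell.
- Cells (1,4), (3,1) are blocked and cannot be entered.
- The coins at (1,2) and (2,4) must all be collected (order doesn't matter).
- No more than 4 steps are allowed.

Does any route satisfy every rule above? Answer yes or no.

no

Even ignoring the no-revisit rule, getting from (1,3) to (1,1), taking the cheapest ordering (1,3) → (2,4) → (1,2) → (1,1) needs at least 2 + 3 + 1 = 6 moves (Manhattan distance per leg), which exceeds the 4-move limit.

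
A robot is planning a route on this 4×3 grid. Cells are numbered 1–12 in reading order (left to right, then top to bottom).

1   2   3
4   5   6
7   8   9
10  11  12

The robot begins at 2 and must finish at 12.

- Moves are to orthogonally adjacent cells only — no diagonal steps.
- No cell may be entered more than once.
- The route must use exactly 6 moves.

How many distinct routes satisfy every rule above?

Need simple routes of exactly 6 moves from 2 to 12 (Manhattan distance 4, so 1 moves are spent on a detour and 1 undoing it).
Branch systematically from the start, pruning whenever the remaining move budget drops below the Manhattan distance to 12 or differs from it in parity. Grouping the completions by first move — via 5: 5; via 1: 6; via 3: 3 — and summing: 5 + 6 + 3 = 14.
That gives 14 routes.

14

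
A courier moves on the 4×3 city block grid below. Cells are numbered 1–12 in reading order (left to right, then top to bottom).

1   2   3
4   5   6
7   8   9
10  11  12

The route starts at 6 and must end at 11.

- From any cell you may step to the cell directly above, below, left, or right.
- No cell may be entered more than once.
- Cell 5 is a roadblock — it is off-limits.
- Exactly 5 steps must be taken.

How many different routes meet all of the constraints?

Need simple routes of exactly 5 moves from 6 to 11 (Manhattan distance 3, so 1 moves are spent on a detour and 1 undoing it).
Enumerating: 6 9 8 7 10 11.
That gives 1 route.

1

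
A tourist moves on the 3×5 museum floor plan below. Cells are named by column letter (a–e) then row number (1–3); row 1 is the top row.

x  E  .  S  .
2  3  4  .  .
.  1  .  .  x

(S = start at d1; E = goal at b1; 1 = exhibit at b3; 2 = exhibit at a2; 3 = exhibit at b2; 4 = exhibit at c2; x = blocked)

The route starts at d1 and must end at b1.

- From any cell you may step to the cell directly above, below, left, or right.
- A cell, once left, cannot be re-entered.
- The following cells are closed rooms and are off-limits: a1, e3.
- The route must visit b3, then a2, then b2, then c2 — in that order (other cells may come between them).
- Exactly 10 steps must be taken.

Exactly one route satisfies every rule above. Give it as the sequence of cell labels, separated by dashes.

The waypoints must appear in the order b3, a2, b2, c2, with no cell reused.
Route from d1: 2× down (reaching d3), 3× left (reaching a3), up to a2, 2× right (reaching c2), up to c1, left to b1 — 10 moves in all.
Check: order respected (1 at step 4, 2 at step 6, 3 at step 7, 4 at step 8); 10 moves as required.

d1 - d2 - d3 - c3 - b3 - a3 - a2 - b2 - c2 - c1 - b1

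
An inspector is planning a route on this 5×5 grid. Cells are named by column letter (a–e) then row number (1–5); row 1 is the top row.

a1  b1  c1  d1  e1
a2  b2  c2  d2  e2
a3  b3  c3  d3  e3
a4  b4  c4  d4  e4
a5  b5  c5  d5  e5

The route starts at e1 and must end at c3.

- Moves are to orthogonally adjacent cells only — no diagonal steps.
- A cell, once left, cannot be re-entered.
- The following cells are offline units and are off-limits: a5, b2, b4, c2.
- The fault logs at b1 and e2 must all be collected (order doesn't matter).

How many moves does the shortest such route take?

Any route passes through b1 and e2 in some order between e1 and c3. Summing Manhattan distances along each leg and taking the cheapest ordering (e1 → e2 → b1 → c3) gives a lower bound of 1 + 4 + 3 = 8 moves.
That bound ignores the blocked cells. Measuring each leg by the fewest moves that actually steer around them (e1→b1: 3; b1→e2: 4; e2→c3: 3) raises the lower bound to 10.
A route of 10 moves exists: e1 → e2 → d2 → d1 → c1 → b1 → a1 → a2 → a3 → b3 → c3.
Since 10 matches that lower bound, it is optimal.

10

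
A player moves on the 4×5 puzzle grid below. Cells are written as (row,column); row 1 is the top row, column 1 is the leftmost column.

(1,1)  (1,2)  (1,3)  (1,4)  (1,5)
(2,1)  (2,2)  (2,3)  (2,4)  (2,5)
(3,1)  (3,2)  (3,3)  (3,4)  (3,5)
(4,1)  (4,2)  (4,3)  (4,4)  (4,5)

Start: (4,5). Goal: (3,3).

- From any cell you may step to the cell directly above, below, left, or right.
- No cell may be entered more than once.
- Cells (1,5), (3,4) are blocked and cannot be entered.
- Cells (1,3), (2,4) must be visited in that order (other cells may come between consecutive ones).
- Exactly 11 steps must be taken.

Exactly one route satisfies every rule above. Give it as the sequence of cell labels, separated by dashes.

The waypoints must appear in the order (1,3), (2,4), with no cell reused.
Route from (4,5): 3× left (reaching (4,2)), 3× up (reaching (1,2)), 2× right (reaching (1,4)), down to (2,4), left to (2,3), down to (3,3) — 11 moves in all.
Check: order respected ((1,3) at step 7, (2,4) at step 9); 11 moves as required.

(4,5) - (4,4) - (4,3) - (4,2) - (3,2) - (2,2) - (1,2) - (1,3) - (1,4) - (2,4) - (2,3) - (3,3)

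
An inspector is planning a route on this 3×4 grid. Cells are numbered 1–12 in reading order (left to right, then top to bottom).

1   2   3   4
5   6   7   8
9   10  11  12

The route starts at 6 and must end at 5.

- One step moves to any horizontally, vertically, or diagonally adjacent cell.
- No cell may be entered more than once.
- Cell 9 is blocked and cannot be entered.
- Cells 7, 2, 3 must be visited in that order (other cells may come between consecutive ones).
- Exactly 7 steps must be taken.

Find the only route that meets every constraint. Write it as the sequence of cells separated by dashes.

The waypoints must appear in the order 7, 2, 3, with no cell reused.
Route from 6: right 1 to 7, up-left 1 to 2, right 1 to 3, down-right 1 to 8, down-left 1 to 11, left 1 to 10, up-left 1 to 5 — 7 moves in all.
Check: order respected (7 at step 1, 2 at step 2, 3 at step 3); 7 moves as required.

6 - 7 - 2 - 3 - 8 - 11 - 10 - 5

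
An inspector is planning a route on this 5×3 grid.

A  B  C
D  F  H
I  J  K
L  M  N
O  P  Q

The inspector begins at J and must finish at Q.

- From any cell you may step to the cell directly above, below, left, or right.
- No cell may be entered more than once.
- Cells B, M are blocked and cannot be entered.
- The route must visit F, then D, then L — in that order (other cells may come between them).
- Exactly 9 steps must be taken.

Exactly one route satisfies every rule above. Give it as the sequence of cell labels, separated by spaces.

J K H F D I L O P Q

The waypoints must appear in the order F, D, L, with no cell reused.
Route from J: right 1 to K, up 1 to H, left 2 to D, down 3 to O, right 2 to Q — 9 moves in all.
Check: order respected (F at step 3, D at step 4, L at step 6); 9 moves as required.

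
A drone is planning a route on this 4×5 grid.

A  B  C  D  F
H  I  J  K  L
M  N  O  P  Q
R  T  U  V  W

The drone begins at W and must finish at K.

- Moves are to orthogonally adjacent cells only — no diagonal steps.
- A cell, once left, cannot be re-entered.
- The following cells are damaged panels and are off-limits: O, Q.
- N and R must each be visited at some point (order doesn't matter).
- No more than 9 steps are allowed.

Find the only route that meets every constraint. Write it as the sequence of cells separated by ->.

The budget equals the shortest possible length, so every move has to be on a shortest route through the required cells.
Route from W: 4× left (reaching R), up to M, right to N, up to I, 2× right (reaching K) — 9 moves in all.
Check: all required cells visited; 9 ≤ 9 moves.

W -> V -> U -> T -> R -> M -> N -> I -> J -> K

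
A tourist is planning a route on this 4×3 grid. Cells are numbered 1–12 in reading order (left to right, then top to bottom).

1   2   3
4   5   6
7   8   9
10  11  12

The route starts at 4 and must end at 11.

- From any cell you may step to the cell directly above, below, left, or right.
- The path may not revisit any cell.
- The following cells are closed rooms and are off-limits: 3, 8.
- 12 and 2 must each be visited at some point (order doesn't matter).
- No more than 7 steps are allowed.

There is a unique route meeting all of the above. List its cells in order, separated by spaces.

Any route must reach 12 and 2 and still end at 11 within 7 moves, so the order of the required stops is forced.
Route from 4: up 1 to 1, right 1 to 2, down 1 to 5, right 1 to 6, down 2 to 12, left 1 to 11 — 7 moves in all.
Check: all required cells visited; 7 ≤ 7 moves.

4 1 2 5 6 9 12 11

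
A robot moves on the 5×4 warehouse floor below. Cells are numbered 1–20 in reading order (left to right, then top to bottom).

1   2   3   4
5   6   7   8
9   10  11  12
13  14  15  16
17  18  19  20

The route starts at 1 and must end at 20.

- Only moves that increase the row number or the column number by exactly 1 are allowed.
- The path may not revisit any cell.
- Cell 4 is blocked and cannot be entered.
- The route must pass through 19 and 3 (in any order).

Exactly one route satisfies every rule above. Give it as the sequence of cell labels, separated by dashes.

Moves only go right or down, so the column and row indices never decrease.
Route from 1: 2× right (reaching 3), 4× down (reaching 19), right to 20 — 7 moves in all.
Check: all required cells visited.

1 - 2 - 3 - 7 - 11 - 15 - 19 - 20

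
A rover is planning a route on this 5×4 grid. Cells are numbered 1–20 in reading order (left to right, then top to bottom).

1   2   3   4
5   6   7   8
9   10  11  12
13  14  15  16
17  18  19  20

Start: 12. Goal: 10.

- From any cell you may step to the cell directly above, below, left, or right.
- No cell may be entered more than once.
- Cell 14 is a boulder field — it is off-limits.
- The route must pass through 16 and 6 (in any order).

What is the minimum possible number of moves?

Any route passes through 16 and 6 in some order between 12 and 10. Summing Manhattan distances along each leg and taking the cheapest ordering (12 → 16 → 6 → 10) gives a lower bound of 1 + 4 + 1 = 6 moves.
A route of 6 moves achieves this: 12 → 16 → 15 → 11 → 7 → 6 → 10.
Since 6 matches the lower bound, it is optimal.

6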